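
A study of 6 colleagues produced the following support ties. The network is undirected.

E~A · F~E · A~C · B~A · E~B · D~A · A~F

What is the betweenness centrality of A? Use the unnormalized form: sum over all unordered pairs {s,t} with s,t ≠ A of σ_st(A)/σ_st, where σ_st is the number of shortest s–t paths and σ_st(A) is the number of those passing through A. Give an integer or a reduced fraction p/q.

15/2

Pairs whose geodesics pass through A — C–B: 1; C–F: 1; C–D: 1; C–E: 1; B–F: 1/2; B–D: 1; F–D: 1; D–E: 1.
All other pairs contribute 0.
Summing the contributions gives betweenness(A) = 15/2.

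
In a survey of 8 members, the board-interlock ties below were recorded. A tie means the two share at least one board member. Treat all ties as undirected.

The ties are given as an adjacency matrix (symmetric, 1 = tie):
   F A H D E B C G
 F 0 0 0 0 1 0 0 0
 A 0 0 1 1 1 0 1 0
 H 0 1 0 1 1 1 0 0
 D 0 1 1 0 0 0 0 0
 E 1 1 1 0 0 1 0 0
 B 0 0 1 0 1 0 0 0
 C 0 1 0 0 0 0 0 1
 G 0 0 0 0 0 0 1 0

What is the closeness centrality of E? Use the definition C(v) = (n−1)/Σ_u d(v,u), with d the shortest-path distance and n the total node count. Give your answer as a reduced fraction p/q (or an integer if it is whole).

Distances from E: A:1, B:1, C:2, D:2, F:1, G:3, H:1. Sum = 11.
n = 8, so closeness = 7/11.

7/11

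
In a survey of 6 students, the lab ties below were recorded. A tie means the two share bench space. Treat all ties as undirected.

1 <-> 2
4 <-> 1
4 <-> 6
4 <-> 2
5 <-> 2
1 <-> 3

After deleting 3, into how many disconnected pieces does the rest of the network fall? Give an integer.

1

3's neighbors (1) remain reachable from one another through other ties, so the rest of the network stays in one piece.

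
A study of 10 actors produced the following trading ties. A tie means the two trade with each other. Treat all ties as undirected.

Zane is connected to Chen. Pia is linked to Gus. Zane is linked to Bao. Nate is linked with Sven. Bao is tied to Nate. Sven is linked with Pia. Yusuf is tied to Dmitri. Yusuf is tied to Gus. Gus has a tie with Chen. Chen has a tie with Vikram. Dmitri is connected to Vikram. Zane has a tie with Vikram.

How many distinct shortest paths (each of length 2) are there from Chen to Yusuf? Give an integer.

The shortest distance is 2, and the only length-2 path is Chen–Gus–Yusuf. So there is exactly 1 shortest path.

1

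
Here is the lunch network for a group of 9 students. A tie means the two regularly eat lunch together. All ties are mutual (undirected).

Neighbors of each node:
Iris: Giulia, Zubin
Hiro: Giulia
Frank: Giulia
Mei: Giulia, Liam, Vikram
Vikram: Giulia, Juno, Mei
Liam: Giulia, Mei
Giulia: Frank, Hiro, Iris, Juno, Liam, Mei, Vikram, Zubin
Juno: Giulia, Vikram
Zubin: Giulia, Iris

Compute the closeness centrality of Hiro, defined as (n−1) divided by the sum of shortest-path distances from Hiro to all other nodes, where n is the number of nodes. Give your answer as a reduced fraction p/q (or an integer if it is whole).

Distances from Hiro: Frank:2, Giulia:1, Iris:2, Juno:2, Liam:2, Mei:2, Vikram:2, Zubin:2. Sum = 15.
n = 9, so closeness = 8/15.

8/15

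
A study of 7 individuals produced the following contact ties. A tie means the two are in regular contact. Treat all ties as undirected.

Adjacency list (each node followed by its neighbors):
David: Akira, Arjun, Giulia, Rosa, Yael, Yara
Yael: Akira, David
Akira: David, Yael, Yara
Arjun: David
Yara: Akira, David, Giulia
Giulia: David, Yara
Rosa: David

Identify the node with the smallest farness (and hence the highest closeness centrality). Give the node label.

David

Farness (sum of distances to all others) for each node — Akira:9, Arjun:11, David:6, Giulia:10, Rosa:11, Yael:10, Yara:9.
The smallest farness is 6, for David, so David has the highest closeness.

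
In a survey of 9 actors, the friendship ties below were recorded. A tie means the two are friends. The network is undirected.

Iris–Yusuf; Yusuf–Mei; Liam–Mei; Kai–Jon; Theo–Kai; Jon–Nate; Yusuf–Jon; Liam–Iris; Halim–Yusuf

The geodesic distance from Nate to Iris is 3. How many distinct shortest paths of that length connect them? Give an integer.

1

The shortest distance is 3, and the only length-3 path is Nate–Jon–Yusuf–Iris. So there is exactly 1 shortest path.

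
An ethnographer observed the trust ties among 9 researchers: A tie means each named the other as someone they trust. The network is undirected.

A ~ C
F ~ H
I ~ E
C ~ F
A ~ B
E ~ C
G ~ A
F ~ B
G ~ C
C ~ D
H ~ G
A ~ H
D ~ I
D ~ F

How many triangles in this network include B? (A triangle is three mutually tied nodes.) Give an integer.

0

B's neighbors are A and F, but none of them are tied to each other, so no triangle contains B.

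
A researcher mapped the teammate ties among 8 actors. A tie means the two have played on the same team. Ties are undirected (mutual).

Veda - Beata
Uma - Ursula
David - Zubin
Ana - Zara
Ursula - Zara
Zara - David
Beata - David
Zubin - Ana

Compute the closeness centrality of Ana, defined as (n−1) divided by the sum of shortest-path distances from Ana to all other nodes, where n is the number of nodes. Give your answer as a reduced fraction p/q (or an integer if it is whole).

7/16

Distances from Ana: Beata:3, David:2, Uma:3, Ursula:2, Veda:4, Zara:1, Zubin:1. Sum = 16.
n = 8, so closeness = 7/16.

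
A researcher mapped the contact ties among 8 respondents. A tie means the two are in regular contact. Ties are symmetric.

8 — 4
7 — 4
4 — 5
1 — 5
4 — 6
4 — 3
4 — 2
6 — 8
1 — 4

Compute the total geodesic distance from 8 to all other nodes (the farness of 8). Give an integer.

12

Distances from 8: 1:2, 2:2, 3:2, 4:1, 5:2, 6:1, 7:2.
Sum = 2 + 2 + 2 + 1 + 2 + 1 + 2 = 12.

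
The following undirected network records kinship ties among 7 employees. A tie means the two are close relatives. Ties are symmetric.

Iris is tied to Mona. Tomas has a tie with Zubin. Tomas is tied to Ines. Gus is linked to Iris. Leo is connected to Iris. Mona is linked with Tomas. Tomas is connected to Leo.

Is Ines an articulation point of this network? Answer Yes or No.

No

Even without Ines, every remaining node can still reach every other (the residual graph is connected), so Ines is not a cut vertex.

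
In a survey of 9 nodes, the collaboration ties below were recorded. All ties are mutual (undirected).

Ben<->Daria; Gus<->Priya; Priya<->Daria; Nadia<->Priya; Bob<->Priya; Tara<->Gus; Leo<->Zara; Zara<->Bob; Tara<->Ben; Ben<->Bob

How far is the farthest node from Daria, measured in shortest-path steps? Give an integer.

4

Distances from Daria: Ben:1, Bob:2, Gus:2, Leo:4, Nadia:2, Priya:1, Tara:2, Zara:3.
The largest is 4 (to Leo), so the eccentricity of Daria is 4.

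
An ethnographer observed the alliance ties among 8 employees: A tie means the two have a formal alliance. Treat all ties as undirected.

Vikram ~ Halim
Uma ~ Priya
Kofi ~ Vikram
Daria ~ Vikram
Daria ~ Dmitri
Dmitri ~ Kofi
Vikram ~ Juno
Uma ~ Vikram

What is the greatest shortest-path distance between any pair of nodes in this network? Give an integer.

Eccentricity of each node (its greatest distance to any other): Daria:3, Dmitri:4, Halim:3, Juno:3, Kofi:3, Priya:4, Uma:3, Vikram:2.
The maximum eccentricity is 4, realized for instance by the pair Priya–Dmitri via Priya – Uma – Vikram – Daria – Dmitri. So the diameter is 4.

4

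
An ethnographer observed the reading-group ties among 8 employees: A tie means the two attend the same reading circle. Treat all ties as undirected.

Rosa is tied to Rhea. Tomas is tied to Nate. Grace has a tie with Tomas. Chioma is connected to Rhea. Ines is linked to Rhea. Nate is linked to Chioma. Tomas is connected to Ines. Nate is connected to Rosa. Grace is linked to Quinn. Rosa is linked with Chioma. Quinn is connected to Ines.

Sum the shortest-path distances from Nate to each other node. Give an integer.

12

Distances from Nate: Chioma:1, Grace:2, Ines:2, Quinn:3, Rhea:2, Rosa:1, Tomas:1.
Sum = 1 + 2 + 2 + 3 + 2 + 1 + 1 = 12.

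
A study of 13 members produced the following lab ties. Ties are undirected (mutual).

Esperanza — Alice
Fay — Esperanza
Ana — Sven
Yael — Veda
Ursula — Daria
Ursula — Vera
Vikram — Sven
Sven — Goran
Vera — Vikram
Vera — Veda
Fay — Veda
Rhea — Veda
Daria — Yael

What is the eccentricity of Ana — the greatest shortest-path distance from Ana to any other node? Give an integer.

7

Distances from Ana: Alice:7, Daria:5, Esperanza:6, Fay:5, Goran:2, Rhea:5, Sven:1, Ursula:4, Veda:4, Vera:3, Vikram:2, Yael:5.
The largest is 7 (to Alice), so the eccentricity of Ana is 7.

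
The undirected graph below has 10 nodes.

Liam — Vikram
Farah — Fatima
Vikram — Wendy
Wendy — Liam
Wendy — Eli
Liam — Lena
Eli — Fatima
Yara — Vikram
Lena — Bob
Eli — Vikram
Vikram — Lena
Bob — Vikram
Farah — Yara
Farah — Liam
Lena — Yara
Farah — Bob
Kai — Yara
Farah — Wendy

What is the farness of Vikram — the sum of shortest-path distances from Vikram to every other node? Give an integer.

Distances from Vikram: Bob:1, Eli:1, Farah:2, Fatima:2, Kai:2, Lena:1, Liam:1, Wendy:1, Yara:1.
Sum = 1 + 1 + 2 + 2 + 2 + 1 + 1 + 1 + 1 = 12.

12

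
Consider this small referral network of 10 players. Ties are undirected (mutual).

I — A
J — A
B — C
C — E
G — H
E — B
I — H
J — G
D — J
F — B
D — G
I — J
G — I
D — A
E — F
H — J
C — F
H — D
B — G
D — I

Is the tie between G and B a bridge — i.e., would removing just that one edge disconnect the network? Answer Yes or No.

Yes

Without the G–B edge there is no alternate route between G and B, so the network disconnects. It is a bridge.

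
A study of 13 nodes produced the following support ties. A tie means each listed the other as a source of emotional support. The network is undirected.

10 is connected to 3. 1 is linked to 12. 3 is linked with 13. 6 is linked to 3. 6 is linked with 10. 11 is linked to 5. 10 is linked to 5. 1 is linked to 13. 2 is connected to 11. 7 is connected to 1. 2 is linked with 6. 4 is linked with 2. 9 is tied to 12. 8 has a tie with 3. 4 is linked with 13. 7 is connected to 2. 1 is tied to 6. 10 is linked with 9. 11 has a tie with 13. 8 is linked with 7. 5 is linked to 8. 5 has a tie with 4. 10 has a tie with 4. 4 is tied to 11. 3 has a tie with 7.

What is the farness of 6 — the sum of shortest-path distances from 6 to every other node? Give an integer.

20

Distances from 6: 1:1, 2:1, 3:1, 4:2, 5:2, 7:2, 8:2, 9:2, 10:1, 11:2, 12:2, 13:2.
Sum = 1 + 1 + 1 + 2 + 2 + 2 + 2 + 2 + 1 + 2 + 2 + 2 = 20.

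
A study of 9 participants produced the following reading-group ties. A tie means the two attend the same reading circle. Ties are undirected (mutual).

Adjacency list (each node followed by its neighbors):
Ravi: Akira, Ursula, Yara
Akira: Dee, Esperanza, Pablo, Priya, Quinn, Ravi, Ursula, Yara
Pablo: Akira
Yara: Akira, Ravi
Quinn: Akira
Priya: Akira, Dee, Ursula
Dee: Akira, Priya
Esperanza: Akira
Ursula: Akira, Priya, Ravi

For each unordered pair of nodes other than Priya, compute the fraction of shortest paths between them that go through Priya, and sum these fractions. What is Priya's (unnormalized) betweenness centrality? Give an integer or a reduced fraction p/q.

Pairs whose geodesics pass through Priya — Dee–Ursula: 1/2.
All other pairs contribute 0.
Summing the contributions gives betweenness(Priya) = 1/2.

1/2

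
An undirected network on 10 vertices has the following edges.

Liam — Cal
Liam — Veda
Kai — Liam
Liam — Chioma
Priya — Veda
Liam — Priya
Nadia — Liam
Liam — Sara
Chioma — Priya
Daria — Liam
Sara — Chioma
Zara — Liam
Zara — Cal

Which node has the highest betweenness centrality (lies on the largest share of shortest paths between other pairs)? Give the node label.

Liam

Unnormalized betweenness of each node: Cal:0, Chioma:1/2, Daria:0, Kai:0, Liam:31, Nadia:0, Priya:1/2, Sara:0, Veda:0, Zara:0.
Liam has the largest value, 31, making it the main broker — the node through which the most shortest paths run.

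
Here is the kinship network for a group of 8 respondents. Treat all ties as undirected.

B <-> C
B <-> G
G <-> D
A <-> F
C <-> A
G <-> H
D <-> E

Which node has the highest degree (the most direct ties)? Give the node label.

G

Degrees — A:2, B:2, C:2, D:2, E:1, F:1, G:3, H:1.
The maximum is 3, attained only by G.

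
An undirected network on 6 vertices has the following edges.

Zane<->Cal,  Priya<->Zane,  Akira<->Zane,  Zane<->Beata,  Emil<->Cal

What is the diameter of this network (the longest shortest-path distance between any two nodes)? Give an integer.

Eccentricity of each node (its greatest distance to any other): Akira:3, Beata:3, Cal:2, Emil:3, Priya:3, Zane:2.
The maximum eccentricity is 3, realized for instance by the pair Akira–Emil via Akira – Zane – Cal – Emil. So the diameter is 3.

3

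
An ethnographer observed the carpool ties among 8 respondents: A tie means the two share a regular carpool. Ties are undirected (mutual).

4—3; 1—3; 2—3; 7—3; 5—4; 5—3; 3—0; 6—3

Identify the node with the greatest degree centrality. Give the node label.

3

Degrees — 0:1, 1:1, 2:1, 3:7, 4:2, 5:2, 6:1, 7:1.
The maximum is 7, attained only by 3.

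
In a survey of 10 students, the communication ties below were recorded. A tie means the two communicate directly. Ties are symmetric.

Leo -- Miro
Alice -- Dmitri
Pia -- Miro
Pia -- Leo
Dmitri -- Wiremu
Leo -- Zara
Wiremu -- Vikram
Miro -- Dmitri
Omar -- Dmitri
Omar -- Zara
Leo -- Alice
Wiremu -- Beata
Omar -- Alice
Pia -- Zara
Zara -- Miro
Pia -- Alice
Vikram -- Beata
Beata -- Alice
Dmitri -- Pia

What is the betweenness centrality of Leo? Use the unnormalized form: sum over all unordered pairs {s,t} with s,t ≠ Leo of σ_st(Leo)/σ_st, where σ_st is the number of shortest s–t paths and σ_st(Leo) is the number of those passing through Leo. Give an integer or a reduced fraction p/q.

Pairs whose geodesics pass through Leo — Alice–Miro: 1/3; Alice–Zara: 1/3; Miro–Beata: 1/4; Zara–Vikram: 1/6; Zara–Beata: 1/3.
All other pairs contribute 0.
Summing the contributions gives betweenness(Leo) = 17/12.

17/12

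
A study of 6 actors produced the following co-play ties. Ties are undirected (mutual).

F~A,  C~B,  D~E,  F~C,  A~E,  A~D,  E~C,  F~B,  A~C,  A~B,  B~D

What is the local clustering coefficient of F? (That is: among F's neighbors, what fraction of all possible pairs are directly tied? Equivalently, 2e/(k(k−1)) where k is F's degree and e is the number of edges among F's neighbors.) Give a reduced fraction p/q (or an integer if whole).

F's neighbors: A, B, and C (k = 3).
Possible neighbor pairs: C(3,2) = 3. Edges among them: A–B, A–C, B–C → e = 3.
Clustering(F) = 3/3 = 1.

1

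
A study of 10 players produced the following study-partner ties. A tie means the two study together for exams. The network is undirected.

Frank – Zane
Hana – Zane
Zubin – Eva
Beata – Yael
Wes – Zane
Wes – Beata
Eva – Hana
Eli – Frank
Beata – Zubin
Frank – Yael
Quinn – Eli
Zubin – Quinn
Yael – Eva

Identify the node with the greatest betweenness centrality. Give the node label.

Unnormalized betweenness of each node: Beata:16/3, Eli:8/3, Eva:16/3, Frank:22/3, Hana:11/6, Quinn:7/3, Wes:11/6, Yael:29/6, Zane:17/3, Zubin:41/6.
Frank has the largest value, 22/3, making it the main broker — the node through which the most shortest paths run.

Frank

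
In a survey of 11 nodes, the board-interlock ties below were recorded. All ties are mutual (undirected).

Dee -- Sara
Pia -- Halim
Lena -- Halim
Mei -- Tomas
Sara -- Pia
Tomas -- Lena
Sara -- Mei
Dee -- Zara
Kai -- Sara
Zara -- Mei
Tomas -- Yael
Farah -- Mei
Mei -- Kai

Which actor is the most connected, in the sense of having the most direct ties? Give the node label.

Degrees — Dee:2, Farah:1, Halim:2, Kai:2, Lena:2, Mei:5, Pia:2, Sara:4, Tomas:3, Yael:1, Zara:2.
The maximum is 5, attained only by Mei.

Mei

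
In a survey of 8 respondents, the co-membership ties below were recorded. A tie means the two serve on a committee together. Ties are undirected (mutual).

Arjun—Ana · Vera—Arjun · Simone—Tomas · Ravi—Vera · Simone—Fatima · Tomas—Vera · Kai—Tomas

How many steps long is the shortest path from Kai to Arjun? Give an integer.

3

One shortest route is Kai – Tomas – Vera – Arjun, which uses 3 edges, and at distance 2 from Kai we only reach {Simone, Vera}, which does not include Arjun. So d(Kai,Arjun) = 3.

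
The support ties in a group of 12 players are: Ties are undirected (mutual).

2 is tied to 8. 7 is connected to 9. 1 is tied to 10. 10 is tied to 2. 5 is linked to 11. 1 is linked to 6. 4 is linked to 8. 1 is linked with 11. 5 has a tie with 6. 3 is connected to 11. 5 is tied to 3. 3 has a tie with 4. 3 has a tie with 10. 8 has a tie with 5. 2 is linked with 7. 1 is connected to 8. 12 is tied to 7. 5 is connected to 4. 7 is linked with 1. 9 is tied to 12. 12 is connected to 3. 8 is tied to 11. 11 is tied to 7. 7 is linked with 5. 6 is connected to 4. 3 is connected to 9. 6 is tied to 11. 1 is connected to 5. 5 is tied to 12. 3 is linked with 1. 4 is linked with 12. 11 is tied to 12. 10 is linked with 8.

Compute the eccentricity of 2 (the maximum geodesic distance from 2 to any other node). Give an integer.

Distances from 2: 1:2, 3:2, 4:2, 5:2, 6:3, 7:1, 8:1, 9:2, 10:1, 11:2, 12:2.
The largest is 3 (to 6), so the eccentricity of 2 is 3.

3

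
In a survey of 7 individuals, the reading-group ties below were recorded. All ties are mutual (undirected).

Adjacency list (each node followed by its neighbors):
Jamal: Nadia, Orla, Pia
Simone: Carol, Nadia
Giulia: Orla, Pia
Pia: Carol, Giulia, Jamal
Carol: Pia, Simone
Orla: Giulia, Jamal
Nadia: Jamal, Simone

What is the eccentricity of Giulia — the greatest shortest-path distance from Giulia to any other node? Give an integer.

3

Distances from Giulia: Carol:2, Jamal:2, Nadia:3, Orla:1, Pia:1, Simone:3.
The largest is 3 (to Simone and Nadia), so the eccentricity of Giulia is 3.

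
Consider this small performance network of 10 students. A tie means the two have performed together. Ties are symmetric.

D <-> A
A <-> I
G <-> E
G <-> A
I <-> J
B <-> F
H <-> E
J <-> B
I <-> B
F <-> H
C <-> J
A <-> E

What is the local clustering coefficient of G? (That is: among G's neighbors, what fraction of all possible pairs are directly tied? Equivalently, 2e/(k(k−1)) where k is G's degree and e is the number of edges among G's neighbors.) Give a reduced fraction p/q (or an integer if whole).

1

G's neighbors: A and E (k = 2).
Possible neighbor pairs: C(2,2) = 1. Edges among them: A–E → e = 1.
Clustering(G) = 1/1.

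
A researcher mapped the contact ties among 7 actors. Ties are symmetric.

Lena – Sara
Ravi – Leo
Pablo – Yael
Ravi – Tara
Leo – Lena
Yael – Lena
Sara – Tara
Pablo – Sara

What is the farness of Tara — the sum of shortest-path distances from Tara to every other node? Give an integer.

11

Distances from Tara: Lena:2, Leo:2, Pablo:2, Ravi:1, Sara:1, Yael:3.
Sum = 2 + 2 + 2 + 1 + 1 + 3 = 11.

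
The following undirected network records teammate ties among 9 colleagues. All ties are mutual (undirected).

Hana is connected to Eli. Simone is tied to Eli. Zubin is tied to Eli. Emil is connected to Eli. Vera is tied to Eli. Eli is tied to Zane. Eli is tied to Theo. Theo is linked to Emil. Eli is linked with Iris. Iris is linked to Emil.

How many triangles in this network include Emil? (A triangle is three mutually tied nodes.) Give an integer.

Emil's neighbors: Eli, Iris, and Theo.
Neighbor pairs that are themselves tied: Emil–Eli–Iris; Emil–Eli–Theo. Each forms one triangle with Emil, for 2 in total.

2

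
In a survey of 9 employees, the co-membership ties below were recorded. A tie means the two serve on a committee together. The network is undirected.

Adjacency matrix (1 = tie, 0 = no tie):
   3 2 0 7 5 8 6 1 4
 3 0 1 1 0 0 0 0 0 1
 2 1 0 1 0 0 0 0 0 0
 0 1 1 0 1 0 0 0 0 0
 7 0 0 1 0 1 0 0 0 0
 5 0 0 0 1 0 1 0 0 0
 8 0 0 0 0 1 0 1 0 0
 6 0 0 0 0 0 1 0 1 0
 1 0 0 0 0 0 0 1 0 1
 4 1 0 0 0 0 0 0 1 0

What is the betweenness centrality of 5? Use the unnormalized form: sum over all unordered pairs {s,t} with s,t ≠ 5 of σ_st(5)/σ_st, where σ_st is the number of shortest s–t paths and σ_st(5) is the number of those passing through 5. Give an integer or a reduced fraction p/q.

Pairs whose geodesics pass through 5 — 3–8: 1/2; 2–8: 1; 0–8: 1; 0–6: 1/2; 7–8: 1; 7–6: 1; 7–1: 1/2.
All other pairs contribute 0.
Summing the contributions gives betweenness(5) = 11/2.

11/2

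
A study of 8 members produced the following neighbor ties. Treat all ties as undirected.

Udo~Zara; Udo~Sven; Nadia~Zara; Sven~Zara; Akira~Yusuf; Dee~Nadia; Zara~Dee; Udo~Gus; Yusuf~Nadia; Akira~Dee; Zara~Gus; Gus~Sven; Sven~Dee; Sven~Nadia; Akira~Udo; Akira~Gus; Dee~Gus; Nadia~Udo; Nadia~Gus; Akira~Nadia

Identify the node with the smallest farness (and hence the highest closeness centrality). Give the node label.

Nadia

Farness (sum of distances to all others) for each node — Akira:9, Dee:9, Gus:8, Nadia:7, Sven:9, Udo:9, Yusuf:12, Zara:9.
The smallest farness is 7, for Nadia, so Nadia has the highest closeness.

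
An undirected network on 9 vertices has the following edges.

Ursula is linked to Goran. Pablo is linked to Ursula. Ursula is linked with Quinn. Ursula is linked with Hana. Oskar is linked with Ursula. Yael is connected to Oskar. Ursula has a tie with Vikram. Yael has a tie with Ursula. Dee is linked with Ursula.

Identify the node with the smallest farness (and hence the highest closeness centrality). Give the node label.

Ursula

Farness (sum of distances to all others) for each node — Dee:15, Goran:15, Hana:15, Oskar:14, Pablo:15, Quinn:15, Ursula:8, Vikram:15, Yael:14.
The smallest farness is 8, for Ursula, so Ursula has the highest closeness.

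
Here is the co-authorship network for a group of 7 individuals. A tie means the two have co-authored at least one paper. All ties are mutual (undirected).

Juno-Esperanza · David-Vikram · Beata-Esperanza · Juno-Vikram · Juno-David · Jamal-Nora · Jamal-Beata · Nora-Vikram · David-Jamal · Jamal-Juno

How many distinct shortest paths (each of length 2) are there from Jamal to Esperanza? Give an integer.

2

The shortest distance is 2. The length-2 paths are: Jamal–Juno–Esperanza; Jamal–Beata–Esperanza.
That gives 2 distinct shortest paths.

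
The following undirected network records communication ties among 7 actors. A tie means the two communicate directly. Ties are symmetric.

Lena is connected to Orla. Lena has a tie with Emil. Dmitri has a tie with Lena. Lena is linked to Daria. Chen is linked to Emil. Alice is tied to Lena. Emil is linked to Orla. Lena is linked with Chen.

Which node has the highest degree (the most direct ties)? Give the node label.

Lena

Degrees — Alice:1, Chen:2, Daria:1, Dmitri:1, Emil:3, Lena:6, Orla:2.
The maximum is 6, attained only by Lena.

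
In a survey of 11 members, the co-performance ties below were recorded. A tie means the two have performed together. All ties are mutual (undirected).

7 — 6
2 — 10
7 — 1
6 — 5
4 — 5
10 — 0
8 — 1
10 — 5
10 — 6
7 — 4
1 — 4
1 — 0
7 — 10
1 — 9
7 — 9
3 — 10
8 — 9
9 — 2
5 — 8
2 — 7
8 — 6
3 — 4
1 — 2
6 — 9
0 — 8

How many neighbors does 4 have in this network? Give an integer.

4

4 is directly tied to 1, 3, 5, and 7. That is 4 neighbors, so the degree of 4 is 4.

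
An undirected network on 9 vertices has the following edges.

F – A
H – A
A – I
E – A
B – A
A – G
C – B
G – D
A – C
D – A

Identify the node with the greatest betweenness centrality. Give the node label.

A

Unnormalized betweenness of each node: A:26, B:0, C:0, D:0, E:0, F:0, G:0, H:0, I:0.
A has the largest value, 26, making it the main broker — the node through which the most shortest paths run.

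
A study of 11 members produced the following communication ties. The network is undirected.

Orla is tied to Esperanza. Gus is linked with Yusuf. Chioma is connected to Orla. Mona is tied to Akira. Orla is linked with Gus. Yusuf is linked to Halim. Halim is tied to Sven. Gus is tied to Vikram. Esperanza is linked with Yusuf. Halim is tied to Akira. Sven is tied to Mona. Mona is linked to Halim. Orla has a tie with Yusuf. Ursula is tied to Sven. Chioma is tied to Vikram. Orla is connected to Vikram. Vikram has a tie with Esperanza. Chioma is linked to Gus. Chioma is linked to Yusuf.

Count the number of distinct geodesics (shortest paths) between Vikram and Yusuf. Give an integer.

4

The shortest distance is 2. The length-2 paths are: Vikram–Orla–Yusuf; Vikram–Chioma–Yusuf; Vikram–Gus–Yusuf; Vikram–Esperanza–Yusuf.
That gives 4 distinct shortest paths.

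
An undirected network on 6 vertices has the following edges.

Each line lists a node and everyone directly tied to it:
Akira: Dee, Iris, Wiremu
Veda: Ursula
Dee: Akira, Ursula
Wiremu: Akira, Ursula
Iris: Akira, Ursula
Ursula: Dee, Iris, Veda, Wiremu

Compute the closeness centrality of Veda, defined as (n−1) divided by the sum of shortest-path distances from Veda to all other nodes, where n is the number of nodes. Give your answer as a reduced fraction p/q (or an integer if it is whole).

1/2

Distances from Veda: Akira:3, Dee:2, Iris:2, Ursula:1, Wiremu:2. Sum = 10.
n = 6, so closeness = 5/10 = 1/2.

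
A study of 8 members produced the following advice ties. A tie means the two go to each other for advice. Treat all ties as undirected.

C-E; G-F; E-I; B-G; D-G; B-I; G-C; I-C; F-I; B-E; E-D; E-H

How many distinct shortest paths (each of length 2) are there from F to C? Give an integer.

The shortest distance is 2. The length-2 paths are: F–G–C; F–I–C.
That gives 2 distinct shortest paths.

2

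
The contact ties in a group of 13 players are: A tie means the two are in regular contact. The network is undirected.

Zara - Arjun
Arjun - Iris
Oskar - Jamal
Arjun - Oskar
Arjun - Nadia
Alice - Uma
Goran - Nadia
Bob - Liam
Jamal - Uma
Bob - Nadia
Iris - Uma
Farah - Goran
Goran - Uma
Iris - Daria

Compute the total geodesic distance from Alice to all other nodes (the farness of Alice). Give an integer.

35

Distances from Alice: Arjun:3, Bob:4, Daria:3, Farah:3, Goran:2, Iris:2, Jamal:2, Liam:5, Nadia:3, Oskar:3, Uma:1, Zara:4.
Sum = 3 + 4 + 3 + 3 + 2 + 2 + 2 + 5 + 3 + 3 + 1 + 4 = 35.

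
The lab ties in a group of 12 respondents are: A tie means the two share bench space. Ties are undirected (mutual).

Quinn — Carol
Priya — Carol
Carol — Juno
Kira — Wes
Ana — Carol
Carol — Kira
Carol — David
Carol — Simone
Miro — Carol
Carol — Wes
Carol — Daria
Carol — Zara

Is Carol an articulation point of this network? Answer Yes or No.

Yes

Removing Carol leaves {Juno} with no path to {Miro}, so the network splits into 10 components. Carol is a cut vertex.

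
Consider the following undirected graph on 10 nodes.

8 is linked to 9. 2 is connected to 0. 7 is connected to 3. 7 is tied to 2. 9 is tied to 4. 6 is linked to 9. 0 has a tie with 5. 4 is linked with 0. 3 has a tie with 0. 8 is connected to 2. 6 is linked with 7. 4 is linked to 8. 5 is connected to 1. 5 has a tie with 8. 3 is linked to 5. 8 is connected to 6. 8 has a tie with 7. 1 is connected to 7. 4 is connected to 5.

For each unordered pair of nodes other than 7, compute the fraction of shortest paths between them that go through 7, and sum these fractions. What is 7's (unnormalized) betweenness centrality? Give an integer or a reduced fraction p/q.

Pairs whose geodesics pass through 7 — 3–8: 1/2; 3–9: 2/5; 3–1: 1/2; 3–6: 1; 3–2: 1/2; 8–1: 1/2; 9–1: 2/4; 1–6: 1; 1–2: 1; 6–2: 1/2; 6–0: 2/6.
All other pairs contribute 0.
Summing the contributions gives betweenness(7) = 101/15.

101/15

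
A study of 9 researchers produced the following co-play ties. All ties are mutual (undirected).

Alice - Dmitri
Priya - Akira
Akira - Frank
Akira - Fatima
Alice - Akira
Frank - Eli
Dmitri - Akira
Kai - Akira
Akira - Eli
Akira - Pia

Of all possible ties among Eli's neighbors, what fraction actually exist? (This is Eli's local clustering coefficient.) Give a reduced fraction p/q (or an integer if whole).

Eli's neighbors: Akira and Frank (k = 2).
Possible neighbor pairs: C(2,2) = 1. Edges among them: Akira–Frank → e = 1.
Clustering(Eli) = 1/1.

1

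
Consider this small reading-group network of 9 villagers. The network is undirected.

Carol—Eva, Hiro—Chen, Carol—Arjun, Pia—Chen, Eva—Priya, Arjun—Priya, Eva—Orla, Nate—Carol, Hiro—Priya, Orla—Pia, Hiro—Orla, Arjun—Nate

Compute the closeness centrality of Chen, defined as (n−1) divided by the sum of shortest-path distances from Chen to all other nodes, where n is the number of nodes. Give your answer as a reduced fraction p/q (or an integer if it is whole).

2/5

Distances from Chen: Arjun:3, Carol:4, Eva:3, Hiro:1, Nate:4, Orla:2, Pia:1, Priya:2. Sum = 20.
n = 9, so closeness = 8/20 = 2/5.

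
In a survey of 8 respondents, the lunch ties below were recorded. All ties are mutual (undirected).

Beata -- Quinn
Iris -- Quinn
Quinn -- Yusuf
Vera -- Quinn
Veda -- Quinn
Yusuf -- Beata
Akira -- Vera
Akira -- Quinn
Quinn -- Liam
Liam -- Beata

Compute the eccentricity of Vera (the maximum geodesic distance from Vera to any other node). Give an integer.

2

Distances from Vera: Akira:1, Beata:2, Iris:2, Liam:2, Quinn:1, Veda:2, Yusuf:2.
The largest is 2 (to Iris, Beata, Veda, Yusuf, and Liam), so the eccentricity of Vera is 2.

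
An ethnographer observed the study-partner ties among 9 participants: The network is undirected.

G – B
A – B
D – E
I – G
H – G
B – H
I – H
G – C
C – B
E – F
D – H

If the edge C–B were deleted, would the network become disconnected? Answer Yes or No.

No

Even without that edge, C still reaches B via C – G – B, so the network stays connected. Not a bridge.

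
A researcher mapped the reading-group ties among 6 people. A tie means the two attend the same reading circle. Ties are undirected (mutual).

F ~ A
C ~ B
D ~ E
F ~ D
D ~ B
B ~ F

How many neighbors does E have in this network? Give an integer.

1

E is directly tied to D. That is 1 neighbor, so the degree of E is 1.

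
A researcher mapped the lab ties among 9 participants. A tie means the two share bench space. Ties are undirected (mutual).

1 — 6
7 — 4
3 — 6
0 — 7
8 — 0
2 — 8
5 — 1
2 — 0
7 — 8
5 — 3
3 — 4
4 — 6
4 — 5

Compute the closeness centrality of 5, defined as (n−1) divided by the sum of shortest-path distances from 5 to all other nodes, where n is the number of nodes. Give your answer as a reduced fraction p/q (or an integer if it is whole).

8/17

Distances from 5: 0:3, 1:1, 2:4, 3:1, 4:1, 6:2, 7:2, 8:3. Sum = 17.
n = 9, so closeness = 8/17.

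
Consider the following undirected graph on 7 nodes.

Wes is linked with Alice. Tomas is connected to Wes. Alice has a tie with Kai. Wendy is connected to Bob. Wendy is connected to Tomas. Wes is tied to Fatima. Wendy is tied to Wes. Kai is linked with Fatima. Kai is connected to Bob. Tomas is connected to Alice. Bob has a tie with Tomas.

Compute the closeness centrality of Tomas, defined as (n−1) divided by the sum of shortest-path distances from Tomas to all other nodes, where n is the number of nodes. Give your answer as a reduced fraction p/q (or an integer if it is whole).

Distances from Tomas: Alice:1, Bob:1, Fatima:2, Kai:2, Wendy:1, Wes:1. Sum = 8.
n = 7, so closeness = 6/8 = 3/4.

3/4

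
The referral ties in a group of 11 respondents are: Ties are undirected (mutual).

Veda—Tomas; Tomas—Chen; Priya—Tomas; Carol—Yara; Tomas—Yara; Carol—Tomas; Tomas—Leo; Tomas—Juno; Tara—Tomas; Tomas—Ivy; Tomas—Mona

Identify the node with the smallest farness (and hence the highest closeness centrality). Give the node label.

Farness (sum of distances to all others) for each node — Carol:18, Chen:19, Ivy:19, Juno:19, Leo:19, Mona:19, Priya:19, Tara:19, Tomas:10, Veda:19, Yara:18.
The smallest farness is 10, for Tomas, so Tomas has the highest closeness.

Tomas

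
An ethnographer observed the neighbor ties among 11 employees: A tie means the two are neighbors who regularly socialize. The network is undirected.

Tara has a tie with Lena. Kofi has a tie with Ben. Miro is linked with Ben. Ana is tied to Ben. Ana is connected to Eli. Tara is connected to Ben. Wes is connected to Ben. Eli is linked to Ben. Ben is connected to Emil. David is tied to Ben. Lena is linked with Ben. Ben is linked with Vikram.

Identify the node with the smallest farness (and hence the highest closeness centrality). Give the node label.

Ben

Farness (sum of distances to all others) for each node — Ana:18, Ben:10, David:19, Eli:18, Emil:19, Kofi:19, Lena:18, Miro:19, Tara:18, Vikram:19, Wes:19.
The smallest farness is 10, for Ben, so Ben has the highest closeness.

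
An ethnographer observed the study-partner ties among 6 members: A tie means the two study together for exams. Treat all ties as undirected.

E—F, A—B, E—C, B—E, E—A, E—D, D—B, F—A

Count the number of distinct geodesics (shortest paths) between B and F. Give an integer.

The shortest distance is 2. The length-2 paths are: B–E–F; B–A–F.
That gives 2 distinct shortest paths.

2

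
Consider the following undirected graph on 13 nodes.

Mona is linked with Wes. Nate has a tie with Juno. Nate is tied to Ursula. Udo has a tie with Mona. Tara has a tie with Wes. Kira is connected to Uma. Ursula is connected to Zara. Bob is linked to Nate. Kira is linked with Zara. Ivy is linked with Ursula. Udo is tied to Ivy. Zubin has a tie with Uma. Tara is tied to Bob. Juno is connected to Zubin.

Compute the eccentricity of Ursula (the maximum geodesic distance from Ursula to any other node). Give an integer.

Distances from Ursula: Bob:2, Ivy:1, Juno:2, Kira:2, Mona:3, Nate:1, Tara:3, Udo:2, Uma:3, Wes:4, Zara:1, Zubin:3.
The largest is 4 (to Wes), so the eccentricity of Ursula is 4.

4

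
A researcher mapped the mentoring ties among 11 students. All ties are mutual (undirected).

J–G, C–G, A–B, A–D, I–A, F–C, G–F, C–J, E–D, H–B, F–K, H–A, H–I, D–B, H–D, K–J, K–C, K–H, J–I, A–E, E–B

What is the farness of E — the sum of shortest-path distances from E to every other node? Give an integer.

Distances from E: A:1, B:1, C:4, D:1, F:4, G:4, H:2, I:2, J:3, K:3.
Sum = 1 + 1 + 4 + 1 + 4 + 4 + 2 + 2 + 3 + 3 = 25.

25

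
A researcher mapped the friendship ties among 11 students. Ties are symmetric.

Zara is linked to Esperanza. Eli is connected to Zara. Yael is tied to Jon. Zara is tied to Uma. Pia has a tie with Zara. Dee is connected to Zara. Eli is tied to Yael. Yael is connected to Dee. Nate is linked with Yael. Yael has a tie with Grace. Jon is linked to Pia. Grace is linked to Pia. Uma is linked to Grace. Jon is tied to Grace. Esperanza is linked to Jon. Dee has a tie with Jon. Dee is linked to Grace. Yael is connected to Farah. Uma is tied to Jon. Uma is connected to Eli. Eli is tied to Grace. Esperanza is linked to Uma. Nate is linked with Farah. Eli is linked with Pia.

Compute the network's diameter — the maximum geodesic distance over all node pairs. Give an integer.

3

Eccentricity of each node (its greatest distance to any other): Dee:2, Eli:2, Esperanza:3, Farah:3, Grace:2, Jon:2, Nate:3, Pia:3, Uma:3, Yael:2, Zara:3.
The maximum eccentricity is 3, realized for instance by the pair Nate–Esperanza via Nate – Yael – Jon – Esperanza. So the diameter is 3.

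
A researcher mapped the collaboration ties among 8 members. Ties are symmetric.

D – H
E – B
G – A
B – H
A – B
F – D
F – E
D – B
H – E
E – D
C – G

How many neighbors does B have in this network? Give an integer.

4

B is directly tied to A, D, E, and H. That is 4 neighbors, so the degree of B is 4.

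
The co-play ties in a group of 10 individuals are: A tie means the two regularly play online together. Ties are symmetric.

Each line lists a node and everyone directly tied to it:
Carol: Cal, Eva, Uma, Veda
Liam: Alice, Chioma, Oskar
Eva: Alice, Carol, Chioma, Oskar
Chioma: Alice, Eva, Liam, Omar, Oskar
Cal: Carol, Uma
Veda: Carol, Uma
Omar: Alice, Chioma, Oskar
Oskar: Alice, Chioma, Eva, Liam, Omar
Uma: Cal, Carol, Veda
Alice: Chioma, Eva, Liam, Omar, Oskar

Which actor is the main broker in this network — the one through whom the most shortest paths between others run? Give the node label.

Eva

Unnormalized betweenness of each node: Alice:11/3, Cal:0, Carol:37/2, Chioma:11/3, Eva:20, Liam:0, Omar:0, Oskar:11/3, Uma:1/2, Veda:0.
Eva has the largest value, 20, making it the main broker — the node through which the most shortest paths run.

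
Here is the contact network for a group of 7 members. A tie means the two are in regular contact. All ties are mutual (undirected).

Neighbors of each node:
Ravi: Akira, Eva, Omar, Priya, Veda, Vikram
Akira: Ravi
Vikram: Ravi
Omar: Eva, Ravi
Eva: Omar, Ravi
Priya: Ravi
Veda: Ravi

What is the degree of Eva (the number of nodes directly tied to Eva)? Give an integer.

Eva is directly tied to Omar and Ravi. That is 2 neighbors, so the degree of Eva is 2.

2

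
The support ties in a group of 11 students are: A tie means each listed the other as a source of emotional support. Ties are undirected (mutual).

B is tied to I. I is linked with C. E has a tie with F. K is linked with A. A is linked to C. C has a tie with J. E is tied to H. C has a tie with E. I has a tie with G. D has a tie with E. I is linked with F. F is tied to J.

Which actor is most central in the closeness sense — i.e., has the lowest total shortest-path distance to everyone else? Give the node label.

Farness (sum of distances to all others) for each node — A:23, B:28, C:16, D:28, E:19, F:20, G:28, H:28, I:19, J:23, K:32.
The smallest farness is 16, for C, so C has the highest closeness.

C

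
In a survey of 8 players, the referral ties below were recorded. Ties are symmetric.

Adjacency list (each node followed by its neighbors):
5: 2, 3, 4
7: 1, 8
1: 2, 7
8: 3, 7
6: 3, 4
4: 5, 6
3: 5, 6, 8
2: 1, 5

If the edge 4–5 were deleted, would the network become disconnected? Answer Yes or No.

Even without that edge, 4 still reaches 5 via 4 – 6 – 3 – 5, so the network stays connected. Not a bridge.

No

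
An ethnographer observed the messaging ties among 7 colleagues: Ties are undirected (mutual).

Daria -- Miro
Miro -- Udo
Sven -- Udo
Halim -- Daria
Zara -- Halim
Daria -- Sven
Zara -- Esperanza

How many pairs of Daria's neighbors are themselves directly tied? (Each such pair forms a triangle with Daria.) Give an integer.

Daria's neighbors are Halim, Miro, and Sven, but none of them are tied to each other, so no triangle contains Daria.

0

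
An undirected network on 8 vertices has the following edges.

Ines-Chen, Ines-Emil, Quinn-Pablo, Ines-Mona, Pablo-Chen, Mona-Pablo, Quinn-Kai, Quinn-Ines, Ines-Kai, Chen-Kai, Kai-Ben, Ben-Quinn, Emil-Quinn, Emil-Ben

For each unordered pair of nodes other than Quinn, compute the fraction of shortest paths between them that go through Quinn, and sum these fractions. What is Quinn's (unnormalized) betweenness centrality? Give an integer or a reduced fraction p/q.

4

Pairs whose geodesics pass through Quinn — Emil–Kai: 1/3; Emil–Pablo: 1; Kai–Pablo: 1/2; Pablo–Ines: 1/3; Pablo–Ben: 1; Ines–Ben: 1/3; Mona–Ben: 2/4.
All other pairs contribute 0.
Summing the contributions gives betweenness(Quinn) = 4.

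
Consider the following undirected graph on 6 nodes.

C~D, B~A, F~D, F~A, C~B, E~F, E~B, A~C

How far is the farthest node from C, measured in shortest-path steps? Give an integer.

Distances from C: A:1, B:1, D:1, E:2, F:2.
The largest is 2 (to F and E), so the eccentricity of C is 2.

2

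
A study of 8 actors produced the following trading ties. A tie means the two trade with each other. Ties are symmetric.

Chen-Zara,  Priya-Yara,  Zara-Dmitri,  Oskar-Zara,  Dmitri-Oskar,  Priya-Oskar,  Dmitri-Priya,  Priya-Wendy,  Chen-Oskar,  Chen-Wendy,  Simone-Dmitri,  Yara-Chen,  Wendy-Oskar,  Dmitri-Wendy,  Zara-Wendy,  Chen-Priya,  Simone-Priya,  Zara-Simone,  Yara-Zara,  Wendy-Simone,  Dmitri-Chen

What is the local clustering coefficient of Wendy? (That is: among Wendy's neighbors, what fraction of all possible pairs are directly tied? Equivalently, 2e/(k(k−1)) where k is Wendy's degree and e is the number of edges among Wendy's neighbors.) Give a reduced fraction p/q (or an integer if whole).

4/5

Wendy's neighbors: Chen, Dmitri, Oskar, Priya, Simone, and Zara (k = 6).
Possible neighbor pairs: C(6,2) = 15. Edges among them: Chen–Dmitri, Chen–Oskar, Chen–Priya, Chen–Zara, Dmitri–Oskar, Dmitri–Priya, Dmitri–Simone, Dmitri–Zara, Oskar–Priya, Oskar–Zara, Priya–Simone, Simone–Zara → e = 12.
Clustering(Wendy) = 12/15 = 4/5.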